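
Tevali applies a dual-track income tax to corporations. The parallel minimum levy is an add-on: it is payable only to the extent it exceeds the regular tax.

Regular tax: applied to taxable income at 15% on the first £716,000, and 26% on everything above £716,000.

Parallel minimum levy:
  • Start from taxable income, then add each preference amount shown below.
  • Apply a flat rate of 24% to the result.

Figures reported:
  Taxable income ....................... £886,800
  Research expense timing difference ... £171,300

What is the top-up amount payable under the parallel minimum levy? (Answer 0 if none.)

Regular tax:
  £716,000 × 15% = £107,400
  £170,800 × 26% = £44,408
  → £151,808

Parallel minimum levy:
  Adjusted income: £886,800 + £171,300 = £1,058,100
  £1,058,100 × 24% = £253,944

Excess of parallel minimum levy over regular tax: £253,944 − £151,808 = £102,136.

£102,136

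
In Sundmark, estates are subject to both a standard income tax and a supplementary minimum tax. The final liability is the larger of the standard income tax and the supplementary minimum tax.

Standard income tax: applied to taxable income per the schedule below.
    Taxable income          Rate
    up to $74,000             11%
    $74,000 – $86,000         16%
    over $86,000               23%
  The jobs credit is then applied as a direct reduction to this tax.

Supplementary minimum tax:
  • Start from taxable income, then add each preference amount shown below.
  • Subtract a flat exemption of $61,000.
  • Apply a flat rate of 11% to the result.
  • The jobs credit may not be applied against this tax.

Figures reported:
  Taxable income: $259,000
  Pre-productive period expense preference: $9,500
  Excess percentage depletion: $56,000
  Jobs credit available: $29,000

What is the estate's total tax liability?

$28,985

Supplementary minimum tax:
  Adjusted income: $259,000 + $9,500 + $56,000 = $324,500
  Less exemption $61,000 → base $263,500
  $263,500 × 11% = $28,985

Standard income tax:
  $74,000 × 11% = $8,140
  $12,000 × 16% = $1,920
  $173,000 × 23% = $39,790
  → $49,850
  Less jobs credit $29,000 → $20,850

$28,985 > $20,850, so the supplementary minimum tax is the binding amount.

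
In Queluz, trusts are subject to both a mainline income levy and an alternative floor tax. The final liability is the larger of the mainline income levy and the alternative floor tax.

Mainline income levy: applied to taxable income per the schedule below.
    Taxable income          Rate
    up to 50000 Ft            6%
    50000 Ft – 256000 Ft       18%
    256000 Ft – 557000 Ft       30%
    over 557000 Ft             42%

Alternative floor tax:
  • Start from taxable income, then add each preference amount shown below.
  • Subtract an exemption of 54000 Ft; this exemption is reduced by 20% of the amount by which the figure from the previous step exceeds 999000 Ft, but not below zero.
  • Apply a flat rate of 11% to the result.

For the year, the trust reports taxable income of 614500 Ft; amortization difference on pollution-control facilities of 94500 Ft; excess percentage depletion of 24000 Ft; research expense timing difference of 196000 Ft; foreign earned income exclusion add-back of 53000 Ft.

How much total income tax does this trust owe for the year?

154530 Ft

Mainline income levy:
  50000 Ft × 6% = 3000 Ft
  206000 Ft × 18% = 37080 Ft
  301000 Ft × 30% = 90300 Ft
  57500 Ft × 42% = 24150 Ft
  → 154530 Ft

Alternative floor tax:
  Adjusted income: 614500 Ft + 94500 Ft + 24000 Ft + 196000 Ft + 53000 Ft = 982000 Ft
  Exemption: 982000 Ft ≤ 999000 Ft, so full 54000 Ft applies
  Base: 982000 Ft − 54000 Ft = 928000 Ft
  928000 Ft × 11% = 102080 Ft

154530 Ft > 102080 Ft, so the mainline income levy governs.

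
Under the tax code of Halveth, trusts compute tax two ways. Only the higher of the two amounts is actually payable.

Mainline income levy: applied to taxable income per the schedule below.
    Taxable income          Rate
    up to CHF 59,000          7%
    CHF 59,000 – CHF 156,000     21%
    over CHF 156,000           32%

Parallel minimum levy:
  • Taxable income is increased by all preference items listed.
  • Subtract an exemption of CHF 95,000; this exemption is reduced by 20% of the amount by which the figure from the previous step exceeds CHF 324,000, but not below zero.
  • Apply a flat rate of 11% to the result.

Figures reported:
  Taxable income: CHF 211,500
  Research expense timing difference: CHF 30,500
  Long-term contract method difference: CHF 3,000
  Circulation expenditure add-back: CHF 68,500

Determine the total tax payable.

Mainline income levy:
  CHF 59,000 × 7% = CHF 4,130
  CHF 97,000 × 21% = CHF 20,370
  CHF 55,500 × 32% = CHF 17,760
  → CHF 42,260

Parallel minimum levy:
  Adjusted income: CHF 211,500 + CHF 30,500 + CHF 3,000 + CHF 68,500 = CHF 313,500
  Exemption: CHF 313,500 ≤ CHF 324,000, so full CHF 95,000 applies
  Base: CHF 313,500 − CHF 95,000 = CHF 218,500
  CHF 218,500 × 11% = CHF 24,035

CHF 42,260 > CHF 24,035, so the mainline income levy governs.

CHF 42,260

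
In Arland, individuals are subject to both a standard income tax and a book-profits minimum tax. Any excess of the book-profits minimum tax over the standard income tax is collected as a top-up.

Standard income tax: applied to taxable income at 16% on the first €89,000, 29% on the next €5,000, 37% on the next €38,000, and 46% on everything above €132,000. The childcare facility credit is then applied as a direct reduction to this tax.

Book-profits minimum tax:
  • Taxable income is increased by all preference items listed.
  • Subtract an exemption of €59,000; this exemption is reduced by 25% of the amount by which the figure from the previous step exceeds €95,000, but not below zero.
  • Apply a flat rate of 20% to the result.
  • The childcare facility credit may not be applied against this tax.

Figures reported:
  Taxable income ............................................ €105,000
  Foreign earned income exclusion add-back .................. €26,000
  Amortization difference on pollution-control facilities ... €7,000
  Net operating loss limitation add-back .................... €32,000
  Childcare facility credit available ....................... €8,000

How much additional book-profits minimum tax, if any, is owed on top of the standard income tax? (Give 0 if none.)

€14,190

Book-profits minimum tax:
  Adjusted income: €105,000 + €26,000 + €7,000 + €32,000 = €170,000
  Exemption: €59,000 − 25% × (€170,000 − €95,000) = €59,000 − €18,750 = €40,250
  Base: €170,000 − €40,250 = €129,750
  €129,750 × 20% = €25,950

Standard income tax:
  €89,000 × 16% = €14,240
  €5,000 × 29% = €1,450
  €11,000 × 37% = €4,070
  → €19,760
  Less childcare facility credit €8,000 → €11,760

Excess of book-profits minimum tax over standard income tax: €25,950 − €11,760 = €14,190.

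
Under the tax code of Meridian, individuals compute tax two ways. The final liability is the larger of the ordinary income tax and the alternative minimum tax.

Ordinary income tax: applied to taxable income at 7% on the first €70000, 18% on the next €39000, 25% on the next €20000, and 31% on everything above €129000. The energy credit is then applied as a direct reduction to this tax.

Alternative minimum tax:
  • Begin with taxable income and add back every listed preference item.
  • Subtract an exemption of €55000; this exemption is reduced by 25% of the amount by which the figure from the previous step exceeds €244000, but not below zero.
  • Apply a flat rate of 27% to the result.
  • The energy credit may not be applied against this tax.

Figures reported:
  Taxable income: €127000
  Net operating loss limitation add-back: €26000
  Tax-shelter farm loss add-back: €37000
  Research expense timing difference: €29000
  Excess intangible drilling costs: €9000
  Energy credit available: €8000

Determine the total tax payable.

Alternative minimum tax:
  Adjusted income: €127000 + €26000 + €37000 + €29000 + €9000 = €228000
  Exemption: €228000 ≤ €244000, so full €55000 applies
  Base: €228000 − €55000 = €173000
  €173000 × 27% = €46710

Ordinary income tax:
  €70000 × 7% = €4900
  €39000 × 18% = €7020
  €18000 × 25% = €4500
  → €16420
  Less energy credit €8000 → €8420

€46710 > €8420, so the alternative minimum tax is the binding amount.

€46710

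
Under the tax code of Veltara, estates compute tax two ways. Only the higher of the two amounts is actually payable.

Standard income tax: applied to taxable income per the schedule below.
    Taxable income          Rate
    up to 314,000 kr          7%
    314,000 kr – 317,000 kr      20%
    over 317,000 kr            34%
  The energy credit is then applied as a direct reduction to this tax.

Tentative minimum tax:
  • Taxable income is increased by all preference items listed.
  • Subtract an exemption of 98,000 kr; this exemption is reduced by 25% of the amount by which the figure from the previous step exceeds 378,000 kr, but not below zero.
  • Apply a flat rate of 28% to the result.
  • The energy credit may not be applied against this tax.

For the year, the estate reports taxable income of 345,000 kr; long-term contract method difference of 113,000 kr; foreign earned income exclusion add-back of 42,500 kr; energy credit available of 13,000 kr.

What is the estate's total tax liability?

Standard income tax:
  314,000 kr × 7% = 21,980 kr
  3,000 kr × 20% = 600 kr
  28,000 kr × 34% = 9,520 kr
  → 32,100 kr
  Less energy credit 13,000 kr → 19,100 kr

Tentative minimum tax:
  Adjusted income: 345,000 kr + 113,000 kr + 42,500 kr = 500,500 kr
  Exemption: 98,000 kr − 25% × (500,500 kr − 378,000 kr) = 98,000 kr − 30,625 kr = 67,375 kr
  Base: 500,500 kr − 67,375 kr = 433,125 kr
  433,125 kr × 28% = 121,275 kr

121,275 kr > 19,100 kr, so the tentative minimum tax is the binding amount.

121,275 kr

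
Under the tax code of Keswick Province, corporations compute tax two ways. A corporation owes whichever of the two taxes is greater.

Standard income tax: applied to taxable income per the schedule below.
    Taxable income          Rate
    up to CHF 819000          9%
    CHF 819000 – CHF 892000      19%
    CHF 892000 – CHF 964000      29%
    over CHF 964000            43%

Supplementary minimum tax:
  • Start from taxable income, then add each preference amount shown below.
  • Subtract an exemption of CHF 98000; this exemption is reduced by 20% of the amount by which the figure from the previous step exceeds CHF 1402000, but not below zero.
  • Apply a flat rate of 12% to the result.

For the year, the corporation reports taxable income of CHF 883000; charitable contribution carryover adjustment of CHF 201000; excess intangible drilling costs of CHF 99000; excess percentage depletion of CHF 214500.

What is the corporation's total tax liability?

CHF 155940

Standard income tax:
  CHF 819000 × 9% = CHF 73710
  CHF 64000 × 19% = CHF 12160
  → CHF 85870

Supplementary minimum tax:
  Adjusted income: CHF 883000 + CHF 201000 + CHF 99000 + CHF 214500 = CHF 1397500
  Exemption: CHF 1397500 ≤ CHF 1402000, so full CHF 98000 applies
  Base: CHF 1397500 − CHF 98000 = CHF 1299500
  CHF 1299500 × 12% = CHF 155940

CHF 155940 > CHF 85870, so the supplementary minimum tax is the binding amount.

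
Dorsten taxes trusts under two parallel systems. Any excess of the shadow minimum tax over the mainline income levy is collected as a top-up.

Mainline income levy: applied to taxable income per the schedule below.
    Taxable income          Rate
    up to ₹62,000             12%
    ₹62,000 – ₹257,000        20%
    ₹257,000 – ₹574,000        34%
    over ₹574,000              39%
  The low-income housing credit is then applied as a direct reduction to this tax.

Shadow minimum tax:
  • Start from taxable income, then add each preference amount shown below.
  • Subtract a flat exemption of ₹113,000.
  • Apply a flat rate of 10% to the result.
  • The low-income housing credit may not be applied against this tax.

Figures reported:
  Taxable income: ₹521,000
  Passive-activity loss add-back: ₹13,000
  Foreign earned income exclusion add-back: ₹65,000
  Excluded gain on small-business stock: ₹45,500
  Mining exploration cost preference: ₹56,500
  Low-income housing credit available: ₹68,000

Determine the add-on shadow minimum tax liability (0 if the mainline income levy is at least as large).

Mainline income levy:
  ₹62,000 × 12% = ₹7,440
  ₹195,000 × 20% = ₹39,000
  ₹264,000 × 34% = ₹89,760
  → ₹136,200
  Less low-income housing credit ₹68,000 → ₹68,200

Shadow minimum tax:
  Adjusted income: ₹521,000 + ₹13,000 + ₹65,000 + ₹45,500 + ₹56,500 = ₹701,000
  Less exemption ₹113,000 → base ₹588,000
  ₹588,000 × 10% = ₹58,800

₹58,800 ≤ ₹68,200, so no add-on is due.

₹0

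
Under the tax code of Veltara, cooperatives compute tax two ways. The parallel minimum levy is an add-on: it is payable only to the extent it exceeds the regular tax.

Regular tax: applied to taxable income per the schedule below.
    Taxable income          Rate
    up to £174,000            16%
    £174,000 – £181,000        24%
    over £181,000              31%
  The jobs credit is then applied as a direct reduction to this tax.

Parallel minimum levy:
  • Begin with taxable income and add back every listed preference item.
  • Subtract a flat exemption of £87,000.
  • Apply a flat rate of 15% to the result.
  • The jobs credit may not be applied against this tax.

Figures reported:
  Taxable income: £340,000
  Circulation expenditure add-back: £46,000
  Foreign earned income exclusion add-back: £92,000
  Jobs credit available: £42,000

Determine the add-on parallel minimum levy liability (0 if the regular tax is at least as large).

Parallel minimum levy:
  Adjusted income: £340,000 + £46,000 + £92,000 = £478,000
  Less exemption £87,000 → base £391,000
  £391,000 × 15% = £58,650

Regular tax:
  £174,000 × 16% = £27,840
  £7,000 × 24% = £1,680
  £159,000 × 31% = £49,290
  → £78,810
  Less jobs credit £42,000 → £36,810

Excess of parallel minimum levy over regular tax: £58,650 − £36,810 = £21,840.

£21,840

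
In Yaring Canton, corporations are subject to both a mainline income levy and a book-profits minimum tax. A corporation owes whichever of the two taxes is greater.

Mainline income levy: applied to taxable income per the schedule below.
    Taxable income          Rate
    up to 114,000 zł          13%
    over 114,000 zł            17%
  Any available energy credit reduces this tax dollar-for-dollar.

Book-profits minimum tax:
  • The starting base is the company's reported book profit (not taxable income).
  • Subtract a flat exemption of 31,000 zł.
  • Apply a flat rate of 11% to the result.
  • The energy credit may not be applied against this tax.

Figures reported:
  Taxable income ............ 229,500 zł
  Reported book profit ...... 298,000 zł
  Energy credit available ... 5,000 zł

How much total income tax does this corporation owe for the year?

29,455 zł

Book-profits minimum tax:
  Base (reported book profit): 298,000 zł
  Less exemption 31,000 zł → base 267,000 zł
  267,000 zł × 11% = 29,370 zł

Mainline income levy:
  114,000 zł × 13% = 14,820 zł
  115,500 zł × 17% = 19,635 zł
  → 34,455 zł
  Less energy credit 5,000 zł → 29,455 zł

29,455 zł > 29,370 zł, so the mainline income levy governs.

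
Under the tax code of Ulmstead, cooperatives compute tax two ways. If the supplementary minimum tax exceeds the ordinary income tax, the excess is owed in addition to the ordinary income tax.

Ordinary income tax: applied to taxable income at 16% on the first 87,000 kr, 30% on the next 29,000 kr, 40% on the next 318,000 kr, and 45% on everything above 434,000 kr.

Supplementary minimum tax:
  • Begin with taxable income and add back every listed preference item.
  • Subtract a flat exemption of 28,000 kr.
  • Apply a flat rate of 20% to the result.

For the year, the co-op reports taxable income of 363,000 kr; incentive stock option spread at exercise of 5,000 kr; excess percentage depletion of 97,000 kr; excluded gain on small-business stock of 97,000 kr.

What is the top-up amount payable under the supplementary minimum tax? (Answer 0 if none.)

0 kr

Supplementary minimum tax:
  Adjusted income: 363,000 kr + 5,000 kr + 97,000 kr + 97,000 kr = 562,000 kr
  Less exemption 28,000 kr → base 534,000 kr
  534,000 kr × 20% = 106,800 kr

Ordinary income tax:
  87,000 kr × 16% = 13,920 kr
  29,000 kr × 30% = 8,700 kr
  247,000 kr × 40% = 98,800 kr
  → 121,420 kr

106,800 kr ≤ 121,420 kr, so no add-on is due.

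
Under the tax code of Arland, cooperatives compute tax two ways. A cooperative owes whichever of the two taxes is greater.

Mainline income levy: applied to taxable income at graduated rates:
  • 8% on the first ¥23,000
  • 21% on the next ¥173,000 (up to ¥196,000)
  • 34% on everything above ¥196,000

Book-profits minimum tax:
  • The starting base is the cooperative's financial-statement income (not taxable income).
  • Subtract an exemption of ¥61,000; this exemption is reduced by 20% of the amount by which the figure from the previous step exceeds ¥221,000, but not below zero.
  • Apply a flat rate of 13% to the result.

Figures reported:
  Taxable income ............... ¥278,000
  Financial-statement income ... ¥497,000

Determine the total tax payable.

¥66,050

Book-profits minimum tax:
  Base (financial-statement income): ¥497,000
  Exemption: ¥61,000 − 20% × (¥497,000 − ¥221,000) = ¥61,000 − ¥55,200 = ¥5,800
  Base: ¥497,000 − ¥5,800 = ¥491,200
  ¥491,200 × 13% = ¥63,856

Mainline income levy:
  ¥23,000 × 8% = ¥1,840
  ¥173,000 × 21% = ¥36,330
  ¥82,000 × 34% = ¥27,880
  → ¥66,050

¥66,050 > ¥63,856, so the mainline income levy governs.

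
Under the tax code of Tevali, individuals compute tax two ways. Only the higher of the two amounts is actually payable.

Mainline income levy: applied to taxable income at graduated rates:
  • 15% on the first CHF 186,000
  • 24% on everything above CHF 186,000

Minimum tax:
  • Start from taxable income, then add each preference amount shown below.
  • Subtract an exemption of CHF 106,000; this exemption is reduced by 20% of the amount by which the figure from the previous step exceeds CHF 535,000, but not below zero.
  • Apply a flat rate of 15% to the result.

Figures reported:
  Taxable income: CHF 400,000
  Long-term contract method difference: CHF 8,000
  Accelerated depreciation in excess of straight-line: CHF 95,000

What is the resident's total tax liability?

CHF 79,260

Mainline income levy:
  CHF 186,000 × 15% = CHF 27,900
  CHF 214,000 × 24% = CHF 51,360
  → CHF 79,260

Minimum tax:
  Adjusted income: CHF 400,000 + CHF 8,000 + CHF 95,000 = CHF 503,000
  Exemption: CHF 503,000 ≤ CHF 535,000, so full CHF 106,000 applies
  Base: CHF 503,000 − CHF 106,000 = CHF 397,000
  CHF 397,000 × 15% = CHF 59,550

CHF 79,260 > CHF 59,550, so the mainline income levy governs.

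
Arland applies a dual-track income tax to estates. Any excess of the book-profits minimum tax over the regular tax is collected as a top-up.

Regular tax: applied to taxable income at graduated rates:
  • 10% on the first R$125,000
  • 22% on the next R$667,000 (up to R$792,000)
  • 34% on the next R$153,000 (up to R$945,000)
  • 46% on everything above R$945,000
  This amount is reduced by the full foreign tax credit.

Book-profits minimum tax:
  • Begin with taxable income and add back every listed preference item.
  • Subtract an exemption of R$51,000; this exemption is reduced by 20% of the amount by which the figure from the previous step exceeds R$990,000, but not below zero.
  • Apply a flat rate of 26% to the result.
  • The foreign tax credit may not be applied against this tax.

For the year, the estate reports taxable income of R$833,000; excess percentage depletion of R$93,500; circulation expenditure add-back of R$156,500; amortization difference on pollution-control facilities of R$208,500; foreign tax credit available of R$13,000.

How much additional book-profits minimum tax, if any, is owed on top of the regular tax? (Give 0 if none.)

R$175,610

Book-profits minimum tax:
  Adjusted income: R$833,000 + R$93,500 + R$156,500 + R$208,500 = R$1,291,500
  Exemption: 20% × (R$1,291,500 − R$990,000) = R$60,300 ≥ R$51,000, so the exemption is fully phased out
  Base: R$1,291,500 − R$0 = R$1,291,500
  R$1,291,500 × 26% = R$335,790

Regular tax:
  R$125,000 × 10% = R$12,500
  R$667,000 × 22% = R$146,740
  R$41,000 × 34% = R$13,940
  → R$173,180
  Less foreign tax credit R$13,000 → R$160,180

Excess of book-profits minimum tax over regular tax: R$335,790 − R$160,180 = R$175,610.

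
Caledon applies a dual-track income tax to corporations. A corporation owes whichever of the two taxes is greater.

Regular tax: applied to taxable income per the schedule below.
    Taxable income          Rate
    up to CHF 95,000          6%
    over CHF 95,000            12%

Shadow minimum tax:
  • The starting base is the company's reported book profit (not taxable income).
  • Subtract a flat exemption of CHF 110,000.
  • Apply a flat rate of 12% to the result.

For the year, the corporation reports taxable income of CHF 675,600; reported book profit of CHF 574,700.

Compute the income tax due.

Regular tax:
  CHF 95,000 × 6% = CHF 5,700
  CHF 580,600 × 12% = CHF 69,672
  → CHF 75,372

Shadow minimum tax:
  Base (reported book profit): CHF 574,700
  Less exemption CHF 110,000 → base CHF 464,700
  CHF 464,700 × 12% = CHF 55,764

CHF 75,372 > CHF 55,764, so the regular tax governs.

CHF 75,372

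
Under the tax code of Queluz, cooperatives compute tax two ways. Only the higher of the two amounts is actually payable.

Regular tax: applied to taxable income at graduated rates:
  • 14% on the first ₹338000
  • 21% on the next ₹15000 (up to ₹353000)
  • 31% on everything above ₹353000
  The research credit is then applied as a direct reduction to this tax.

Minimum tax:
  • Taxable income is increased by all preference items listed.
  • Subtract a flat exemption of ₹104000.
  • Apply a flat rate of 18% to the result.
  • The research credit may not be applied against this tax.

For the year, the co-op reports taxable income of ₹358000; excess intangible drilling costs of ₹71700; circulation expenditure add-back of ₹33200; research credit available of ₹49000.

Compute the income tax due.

₹64602

Minimum tax:
  Adjusted income: ₹358000 + ₹71700 + ₹33200 = ₹462900
  Less exemption ₹104000 → base ₹358900
  ₹358900 × 18% = ₹64602

Regular tax:
  ₹338000 × 14% = ₹47320
  ₹15000 × 21% = ₹3150
  ₹5000 × 31% = ₹1550
  → ₹52020
  Less research credit ₹49000 → ₹3020

₹64602 > ₹3020, so the minimum tax is the binding amount.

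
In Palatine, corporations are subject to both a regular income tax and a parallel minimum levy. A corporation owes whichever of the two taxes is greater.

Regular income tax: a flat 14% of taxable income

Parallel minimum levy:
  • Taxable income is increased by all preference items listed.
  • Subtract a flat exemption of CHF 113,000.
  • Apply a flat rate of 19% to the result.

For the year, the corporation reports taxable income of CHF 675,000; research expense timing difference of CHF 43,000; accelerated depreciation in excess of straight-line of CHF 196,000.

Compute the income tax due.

Regular income tax:
  CHF 675,000 × 14% = CHF 94,500

Parallel minimum levy:
  Adjusted income: CHF 675,000 + CHF 43,000 + CHF 196,000 = CHF 914,000
  Less exemption CHF 113,000 → base CHF 801,000
  CHF 801,000 × 19% = CHF 152,190

CHF 152,190 > CHF 94,500, so the parallel minimum levy is the binding amount.

CHF 152,190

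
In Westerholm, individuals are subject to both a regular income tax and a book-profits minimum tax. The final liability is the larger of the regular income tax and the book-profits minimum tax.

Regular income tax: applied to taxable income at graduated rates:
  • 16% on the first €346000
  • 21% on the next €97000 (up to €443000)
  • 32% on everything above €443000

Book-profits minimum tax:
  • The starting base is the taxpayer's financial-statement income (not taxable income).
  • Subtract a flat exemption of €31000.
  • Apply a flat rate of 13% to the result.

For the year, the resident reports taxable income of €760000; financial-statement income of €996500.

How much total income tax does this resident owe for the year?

Regular income tax:
  €346000 × 16% = €55360
  €97000 × 21% = €20370
  €317000 × 32% = €101440
  → €177170

Book-profits minimum tax:
  Base (financial-statement income): €996500
  Less exemption €31000 → base €965500
  €965500 × 13% = €125515

€177170 > €125515, so the regular income tax governs.

€177170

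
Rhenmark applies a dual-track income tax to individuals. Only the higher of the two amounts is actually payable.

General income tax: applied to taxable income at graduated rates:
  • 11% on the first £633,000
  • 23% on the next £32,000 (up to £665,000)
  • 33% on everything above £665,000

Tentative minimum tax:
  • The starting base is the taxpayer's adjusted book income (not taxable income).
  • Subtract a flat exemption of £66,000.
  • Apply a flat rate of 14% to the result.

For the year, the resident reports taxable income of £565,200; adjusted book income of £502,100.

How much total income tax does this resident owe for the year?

£62,172

Tentative minimum tax:
  Base (adjusted book income): £502,100
  Less exemption £66,000 → base £436,100
  £436,100 × 14% = £61,054

General income tax:
  £565,200 × 11% = £62,172

£62,172 > £61,054, so the general income tax governs.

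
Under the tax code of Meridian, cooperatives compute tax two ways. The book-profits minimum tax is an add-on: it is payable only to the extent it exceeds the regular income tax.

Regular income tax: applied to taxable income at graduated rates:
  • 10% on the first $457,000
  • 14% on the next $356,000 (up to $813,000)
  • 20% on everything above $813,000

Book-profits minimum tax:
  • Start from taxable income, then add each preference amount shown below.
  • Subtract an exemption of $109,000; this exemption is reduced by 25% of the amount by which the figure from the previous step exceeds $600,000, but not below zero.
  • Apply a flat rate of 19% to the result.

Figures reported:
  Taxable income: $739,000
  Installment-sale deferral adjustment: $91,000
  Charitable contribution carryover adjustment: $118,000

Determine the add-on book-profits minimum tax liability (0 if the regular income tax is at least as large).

Regular income tax:
  $457,000 × 10% = $45,700
  $282,000 × 14% = $39,480
  → $85,180

Book-profits minimum tax:
  Adjusted income: $739,000 + $91,000 + $118,000 = $948,000
  Exemption: $109,000 − 25% × ($948,000 − $600,000) = $109,000 − $87,000 = $22,000
  Base: $948,000 − $22,000 = $926,000
  $926,000 × 19% = $175,940

Excess of book-profits minimum tax over regular income tax: $175,940 − $85,180 = $90,760.

$90,760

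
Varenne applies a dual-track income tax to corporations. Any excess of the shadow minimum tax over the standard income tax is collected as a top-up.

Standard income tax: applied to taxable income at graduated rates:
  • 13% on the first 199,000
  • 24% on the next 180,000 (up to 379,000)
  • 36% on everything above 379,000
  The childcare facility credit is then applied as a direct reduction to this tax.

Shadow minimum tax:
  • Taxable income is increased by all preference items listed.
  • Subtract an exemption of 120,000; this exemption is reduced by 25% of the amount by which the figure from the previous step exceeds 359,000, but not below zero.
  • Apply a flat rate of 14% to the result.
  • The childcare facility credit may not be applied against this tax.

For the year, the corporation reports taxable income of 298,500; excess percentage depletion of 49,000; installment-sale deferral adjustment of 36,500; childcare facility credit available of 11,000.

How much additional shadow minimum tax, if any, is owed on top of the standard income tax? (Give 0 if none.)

Shadow minimum tax:
  Adjusted income: 298,500 + 49,000 + 36,500 = 384,000
  Exemption: 120,000 − 25% × (384,000 − 359,000) = 120,000 − 6,250 = 113,750
  Base: 384,000 − 113,750 = 270,250
  270,250 × 14% = 37,835

Standard income tax:
  199,000 × 13% = 25,870
  99,500 × 24% = 23,880
  → 49,750
  Less childcare facility credit 11,000 → 38,750

37,835 ≤ 38,750, so no add-on is due.

0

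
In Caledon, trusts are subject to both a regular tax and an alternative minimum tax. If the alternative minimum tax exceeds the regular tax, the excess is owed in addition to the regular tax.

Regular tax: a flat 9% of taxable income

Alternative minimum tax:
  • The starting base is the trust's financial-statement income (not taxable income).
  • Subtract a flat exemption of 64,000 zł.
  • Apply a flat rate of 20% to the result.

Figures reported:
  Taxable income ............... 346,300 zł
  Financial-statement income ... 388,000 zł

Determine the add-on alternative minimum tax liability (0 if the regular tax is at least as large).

Regular tax:
  346,300 zł × 9% = 31,167 zł

Alternative minimum tax:
  Base (financial-statement income): 388,000 zł
  Less exemption 64,000 zł → base 324,000 zł
  324,000 zł × 20% = 64,800 zł

Excess of alternative minimum tax over regular tax: 64,800 zł − 31,167 zł = 33,633 zł.

33,633 zł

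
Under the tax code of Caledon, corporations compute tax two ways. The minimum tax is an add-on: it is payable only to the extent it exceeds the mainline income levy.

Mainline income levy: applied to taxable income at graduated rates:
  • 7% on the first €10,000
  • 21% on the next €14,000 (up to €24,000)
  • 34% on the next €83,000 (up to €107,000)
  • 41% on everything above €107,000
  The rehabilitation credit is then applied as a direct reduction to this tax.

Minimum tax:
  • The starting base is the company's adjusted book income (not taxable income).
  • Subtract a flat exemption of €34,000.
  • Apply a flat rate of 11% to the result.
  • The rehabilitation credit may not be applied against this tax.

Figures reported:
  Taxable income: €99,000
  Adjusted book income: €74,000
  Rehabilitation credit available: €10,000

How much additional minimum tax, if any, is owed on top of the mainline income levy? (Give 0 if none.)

Mainline income levy:
  €10,000 × 7% = €700
  €14,000 × 21% = €2,940
  €75,000 × 34% = €25,500
  → €29,140
  Less rehabilitation credit €10,000 → €19,140

Minimum tax:
  Base (adjusted book income): €74,000
  Less exemption €34,000 → base €40,000
  €40,000 × 11% = €4,400

€4,400 ≤ €19,140, so no add-on is due.

€0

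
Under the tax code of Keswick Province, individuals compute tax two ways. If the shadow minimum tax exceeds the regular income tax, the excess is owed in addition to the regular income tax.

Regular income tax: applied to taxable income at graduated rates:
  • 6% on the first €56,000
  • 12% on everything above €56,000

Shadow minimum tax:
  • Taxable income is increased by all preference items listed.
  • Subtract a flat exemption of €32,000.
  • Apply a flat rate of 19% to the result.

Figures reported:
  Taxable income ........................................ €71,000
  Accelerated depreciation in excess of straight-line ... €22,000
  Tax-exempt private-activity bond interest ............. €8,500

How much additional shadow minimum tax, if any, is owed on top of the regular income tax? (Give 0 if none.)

€8,045

Regular income tax:
  €56,000 × 6% = €3,360
  €15,000 × 12% = €1,800
  → €5,160

Shadow minimum tax:
  Adjusted income: €71,000 + €22,000 + €8,500 = €101,500
  Less exemption €32,000 → base €69,500
  €69,500 × 19% = €13,205

Excess of shadow minimum tax over regular income tax: €13,205 − €5,160 = €8,045.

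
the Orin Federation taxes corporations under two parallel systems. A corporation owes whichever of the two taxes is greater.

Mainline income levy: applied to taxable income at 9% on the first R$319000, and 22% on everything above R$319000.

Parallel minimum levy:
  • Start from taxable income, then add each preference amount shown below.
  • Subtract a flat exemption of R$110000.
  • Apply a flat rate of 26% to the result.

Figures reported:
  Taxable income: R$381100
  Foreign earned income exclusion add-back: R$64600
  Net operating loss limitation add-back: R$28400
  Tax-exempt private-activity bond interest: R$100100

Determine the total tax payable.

R$120692

Parallel minimum levy:
  Adjusted income: R$381100 + R$64600 + R$28400 + R$100100 = R$574200
  Less exemption R$110000 → base R$464200
  R$464200 × 26% = R$120692

Mainline income levy:
  R$319000 × 9% = R$28710
  R$62100 × 22% = R$13662
  → R$42372

R$120692 > R$42372, so the parallel minimum levy is the binding amount.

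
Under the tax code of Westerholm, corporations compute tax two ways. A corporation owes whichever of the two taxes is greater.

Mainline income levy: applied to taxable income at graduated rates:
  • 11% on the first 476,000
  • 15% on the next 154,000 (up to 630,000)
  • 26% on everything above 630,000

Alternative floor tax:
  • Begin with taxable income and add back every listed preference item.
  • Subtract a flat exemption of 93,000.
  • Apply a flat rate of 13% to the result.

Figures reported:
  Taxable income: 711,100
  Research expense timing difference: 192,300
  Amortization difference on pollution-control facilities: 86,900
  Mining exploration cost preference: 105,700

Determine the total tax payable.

130,390

Mainline income levy:
  476,000 × 11% = 52,360
  154,000 × 15% = 23,100
  81,100 × 26% = 21,086
  → 96,546

Alternative floor tax:
  Adjusted income: 711,100 + 192,300 + 86,900 + 105,700 = 1,096,000
  Less exemption 93,000 → base 1,003,000
  1,003,000 × 13% = 130,390

130,390 > 96,546, so the alternative floor tax is the binding amount.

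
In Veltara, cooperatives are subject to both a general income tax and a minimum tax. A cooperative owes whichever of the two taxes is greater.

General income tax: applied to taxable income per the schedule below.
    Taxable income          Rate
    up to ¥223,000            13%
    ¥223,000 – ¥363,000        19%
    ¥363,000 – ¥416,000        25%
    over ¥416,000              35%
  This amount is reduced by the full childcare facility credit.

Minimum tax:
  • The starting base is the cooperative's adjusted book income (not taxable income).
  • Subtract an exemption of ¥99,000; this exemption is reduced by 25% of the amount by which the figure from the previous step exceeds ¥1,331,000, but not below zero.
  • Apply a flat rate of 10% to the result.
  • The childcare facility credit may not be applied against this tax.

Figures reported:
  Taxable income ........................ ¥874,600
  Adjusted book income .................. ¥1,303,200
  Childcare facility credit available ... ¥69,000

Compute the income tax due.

General income tax:
  ¥223,000 × 13% = ¥28,990
  ¥140,000 × 19% = ¥26,600
  ¥53,000 × 25% = ¥13,250
  ¥458,600 × 35% = ¥160,510
  → ¥229,350
  Less childcare facility credit ¥69,000 → ¥160,350

Minimum tax:
  Base (adjusted book income): ¥1,303,200
  Exemption: ¥1,303,200 ≤ ¥1,331,000, so full ¥99,000 applies
  Base: ¥1,303,200 − ¥99,000 = ¥1,204,200
  ¥1,204,200 × 10% = ¥120,420

¥160,350 > ¥120,420, so the general income tax governs.

¥160,350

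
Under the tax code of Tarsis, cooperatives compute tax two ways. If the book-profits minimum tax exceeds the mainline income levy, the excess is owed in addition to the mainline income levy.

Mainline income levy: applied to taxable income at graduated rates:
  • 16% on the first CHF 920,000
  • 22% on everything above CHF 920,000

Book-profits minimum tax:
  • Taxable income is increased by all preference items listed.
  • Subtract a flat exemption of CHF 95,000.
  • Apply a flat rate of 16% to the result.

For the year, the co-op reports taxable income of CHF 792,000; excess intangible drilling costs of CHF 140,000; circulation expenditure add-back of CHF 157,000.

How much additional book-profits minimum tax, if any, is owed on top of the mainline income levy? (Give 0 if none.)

Mainline income levy:
  CHF 792,000 × 16% = CHF 126,720

Book-profits minimum tax:
  Adjusted income: CHF 792,000 + CHF 140,000 + CHF 157,000 = CHF 1,089,000
  Less exemption CHF 95,000 → base CHF 994,000
  CHF 994,000 × 16% = CHF 159,040

Excess of book-profits minimum tax over mainline income levy: CHF 159,040 − CHF 126,720 = CHF 32,320.

CHF 32,320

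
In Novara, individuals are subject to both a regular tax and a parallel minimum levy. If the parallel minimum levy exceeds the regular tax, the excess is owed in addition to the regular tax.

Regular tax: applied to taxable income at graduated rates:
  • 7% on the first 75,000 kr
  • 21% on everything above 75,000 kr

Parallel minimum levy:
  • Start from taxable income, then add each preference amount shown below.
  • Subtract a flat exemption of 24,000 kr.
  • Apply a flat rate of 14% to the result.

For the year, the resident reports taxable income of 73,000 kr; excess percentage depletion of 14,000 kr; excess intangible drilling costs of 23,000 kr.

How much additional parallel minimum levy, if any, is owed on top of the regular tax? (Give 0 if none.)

Regular tax:
  73,000 kr × 7% = 5,110 kr

Parallel minimum levy:
  Adjusted income: 73,000 kr + 14,000 kr + 23,000 kr = 110,000 kr
  Less exemption 24,000 kr → base 86,000 kr
  86,000 kr × 14% = 12,040 kr

Excess of parallel minimum levy over regular tax: 12,040 kr − 5,110 kr = 6,930 kr.

6,930 kr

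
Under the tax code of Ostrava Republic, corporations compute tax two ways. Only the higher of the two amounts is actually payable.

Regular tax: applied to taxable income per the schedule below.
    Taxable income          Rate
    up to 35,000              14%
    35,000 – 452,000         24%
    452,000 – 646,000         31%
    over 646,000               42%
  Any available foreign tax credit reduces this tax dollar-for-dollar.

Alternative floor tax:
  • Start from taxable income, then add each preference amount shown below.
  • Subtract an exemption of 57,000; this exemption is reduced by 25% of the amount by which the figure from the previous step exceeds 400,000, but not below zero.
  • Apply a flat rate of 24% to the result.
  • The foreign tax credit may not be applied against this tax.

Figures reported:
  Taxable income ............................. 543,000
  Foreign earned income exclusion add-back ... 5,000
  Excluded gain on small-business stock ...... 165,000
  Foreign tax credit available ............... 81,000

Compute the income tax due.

Alternative floor tax:
  Adjusted income: 543,000 + 5,000 + 165,000 = 713,000
  Exemption: 25% × (713,000 − 400,000) = 78,250 ≥ 57,000, so the exemption is fully phased out
  Base: 713,000 − 0 = 713,000
  713,000 × 24% = 171,120

Regular tax:
  35,000 × 14% = 4,900
  417,000 × 24% = 100,080
  91,000 × 31% = 28,210
  → 133,190
  Less foreign tax credit 81,000 → 52,190

171,120 > 52,190, so the alternative floor tax is the binding amount.

171,120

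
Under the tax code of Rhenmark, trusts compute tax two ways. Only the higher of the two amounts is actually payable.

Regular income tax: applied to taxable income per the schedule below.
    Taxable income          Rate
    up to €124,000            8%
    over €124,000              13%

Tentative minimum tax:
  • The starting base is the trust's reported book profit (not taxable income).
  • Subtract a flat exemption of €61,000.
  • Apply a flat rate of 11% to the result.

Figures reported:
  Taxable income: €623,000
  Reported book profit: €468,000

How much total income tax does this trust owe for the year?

€74,790

Regular income tax:
  €124,000 × 8% = €9,920
  €499,000 × 13% = €64,870
  → €74,790

Tentative minimum tax:
  Base (reported book profit): €468,000
  Less exemption €61,000 → base €407,000
  €407,000 × 11% = €44,770

€74,790 > €44,770, so the regular income tax governs.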